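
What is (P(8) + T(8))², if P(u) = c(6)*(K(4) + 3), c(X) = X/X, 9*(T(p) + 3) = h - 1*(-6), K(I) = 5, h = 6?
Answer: 361/9 ≈ 40.111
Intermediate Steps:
T(p) = -5/3 (T(p) = -3 + (6 - 1*(-6))/9 = -3 + (6 + 6)/9 = -3 + (⅑)*12 = -3 + 4/3 = -5/3)
c(X) = 1
P(u) = 8 (P(u) = 1*(5 + 3) = 1*8 = 8)
(P(8) + T(8))² = (8 - 5/3)² = (19/3)² = 361/9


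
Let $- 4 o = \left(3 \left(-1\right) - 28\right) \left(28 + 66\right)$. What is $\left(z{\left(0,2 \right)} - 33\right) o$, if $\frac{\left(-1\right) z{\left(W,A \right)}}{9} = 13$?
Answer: $-109275$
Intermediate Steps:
$z{\left(W,A \right)} = -117$ ($z{\left(W,A \right)} = \left(-9\right) 13 = -117$)
$o = \frac{1457}{2}$ ($o = - \frac{\left(3 \left(-1\right) - 28\right) \left(28 + 66\right)}{4} = - \frac{\left(-3 - 28\right) 94}{4} = - \frac{\left(-31\right) 94}{4} = \left(- \frac{1}{4}\right) \left(-2914\right) = \frac{1457}{2} \approx 728.5$)
$\left(z{\left(0,2 \right)} - 33\right) o = \left(-117 - 33\right) \frac{1457}{2} = \left(-150\right) \frac{1457}{2} = -109275$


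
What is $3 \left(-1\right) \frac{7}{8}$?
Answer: $- \frac{21}{8} \approx -2.625$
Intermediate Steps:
$3 \left(-1\right) \frac{7}{8} = - 3 \cdot 7 \cdot \frac{1}{8} = \left(-3\right) \frac{7}{8} = - \frac{21}{8}$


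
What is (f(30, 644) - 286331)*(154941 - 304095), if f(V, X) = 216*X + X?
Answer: 21863440782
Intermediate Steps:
f(V, X) = 217*X
(f(30, 644) - 286331)*(154941 - 304095) = (217*644 - 286331)*(154941 - 304095) = (139748 - 286331)*(-149154) = -146583*(-149154) = 21863440782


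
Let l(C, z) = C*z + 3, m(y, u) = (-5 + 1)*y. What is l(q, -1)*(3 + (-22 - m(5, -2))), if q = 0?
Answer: 3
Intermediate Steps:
m(y, u) = -4*y
l(C, z) = 3 + C*z
l(q, -1)*(3 + (-22 - m(5, -2))) = (3 + 0*(-1))*(3 + (-22 - (-4)*5)) = (3 + 0)*(3 + (-22 - 1*(-20))) = 3*(3 + (-22 + 20)) = 3*(3 - 2) = 3*1 = 3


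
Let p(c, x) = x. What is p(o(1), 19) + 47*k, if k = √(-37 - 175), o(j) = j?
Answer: 19 + 94*I*√53 ≈ 19.0 + 684.33*I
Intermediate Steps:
k = 2*I*√53 (k = √(-212) = 2*I*√53 ≈ 14.56*I)
p(o(1), 19) + 47*k = 19 + 47*(2*I*√53) = 19 + 94*I*√53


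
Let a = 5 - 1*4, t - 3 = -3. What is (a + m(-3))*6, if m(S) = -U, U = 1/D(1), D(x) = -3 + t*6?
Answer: 8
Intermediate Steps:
t = 0 (t = 3 - 3 = 0)
D(x) = -3 (D(x) = -3 + 0*6 = -3 + 0 = -3)
U = -⅓ (U = 1/(-3) = -⅓ ≈ -0.33333)
m(S) = ⅓ (m(S) = -1*(-⅓) = ⅓)
a = 1 (a = 5 - 4 = 1)
(a + m(-3))*6 = (1 + ⅓)*6 = (4/3)*6 = 8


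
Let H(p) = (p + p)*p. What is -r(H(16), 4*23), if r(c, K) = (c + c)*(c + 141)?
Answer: -668672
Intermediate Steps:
H(p) = 2*p² (H(p) = (2*p)*p = 2*p²)
r(c, K) = 2*c*(141 + c) (r(c, K) = (2*c)*(141 + c) = 2*c*(141 + c))
-r(H(16), 4*23) = -2*2*16²*(141 + 2*16²) = -2*2*256*(141 + 2*256) = -2*512*(141 + 512) = -2*512*653 = -1*668672 = -668672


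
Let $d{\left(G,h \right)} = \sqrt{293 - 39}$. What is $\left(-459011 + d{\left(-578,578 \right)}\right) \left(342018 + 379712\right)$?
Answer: $-331282009030 + 721730 \sqrt{254} \approx -3.3127 \cdot 10^{11}$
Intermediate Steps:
$d{\left(G,h \right)} = \sqrt{254}$
$\left(-459011 + d{\left(-578,578 \right)}\right) \left(342018 + 379712\right) = \left(-459011 + \sqrt{254}\right) \left(342018 + 379712\right) = \left(-459011 + \sqrt{254}\right) 721730 = -331282009030 + 721730 \sqrt{254}$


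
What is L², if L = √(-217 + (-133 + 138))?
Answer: -212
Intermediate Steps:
L = 2*I*√53 (L = √(-217 + 5) = √(-212) = 2*I*√53 ≈ 14.56*I)
L² = (2*I*√53)² = -212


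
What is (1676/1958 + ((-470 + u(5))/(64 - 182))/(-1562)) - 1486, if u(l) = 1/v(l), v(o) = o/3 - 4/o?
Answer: -28792079093/19386692 ≈ -1485.1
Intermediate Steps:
v(o) = -4/o + o/3 (v(o) = o*(⅓) - 4/o = o/3 - 4/o = -4/o + o/3)
u(l) = 1/(-4/l + l/3)
(1676/1958 + ((-470 + u(5))/(64 - 182))/(-1562)) - 1486 = (1676/1958 + ((-470 + 3*5/(-12 + 5²))/(64 - 182))/(-1562)) - 1486 = (1676*(1/1958) + ((-470 + 3*5/(-12 + 25))/(-118))*(-1/1562)) - 1486 = (838/979 + ((-470 + 3*5/13)*(-1/118))*(-1/1562)) - 1486 = (838/979 + ((-470 + 3*5*(1/13))*(-1/118))*(-1/1562)) - 1486 = (838/979 + ((-470 + 15/13)*(-1/118))*(-1/1562)) - 1486 = (838/979 - 6095/13*(-1/118)*(-1/1562)) - 1486 = (838/979 + (6095/1534)*(-1/1562)) - 1486 = (838/979 - 6095/2396108) - 1486 = 16545219/19386692 - 1486 = -28792079093/19386692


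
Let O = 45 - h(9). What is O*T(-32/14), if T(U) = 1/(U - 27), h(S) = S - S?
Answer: -63/41 ≈ -1.5366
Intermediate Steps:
h(S) = 0
T(U) = 1/(-27 + U)
O = 45 (O = 45 - 1*0 = 45 + 0 = 45)
O*T(-32/14) = 45/(-27 - 32/14) = 45/(-27 - 32*1/14) = 45/(-27 - 16/7) = 45/(-205/7) = 45*(-7/205) = -63/41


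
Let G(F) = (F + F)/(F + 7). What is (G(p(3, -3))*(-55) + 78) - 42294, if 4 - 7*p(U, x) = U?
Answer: -211091/5 ≈ -42218.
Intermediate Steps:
p(U, x) = 4/7 - U/7
G(F) = 2*F/(7 + F) (G(F) = (2*F)/(7 + F) = 2*F/(7 + F))
(G(p(3, -3))*(-55) + 78) - 42294 = ((2*(4/7 - 1/7*3)/(7 + (4/7 - 1/7*3)))*(-55) + 78) - 42294 = ((2*(4/7 - 3/7)/(7 + (4/7 - 3/7)))*(-55) + 78) - 42294 = ((2*(1/7)/(7 + 1/7))*(-55) + 78) - 42294 = ((2*(1/7)/(50/7))*(-55) + 78) - 42294 = ((2*(1/7)*(7/50))*(-55) + 78) - 42294 = ((1/25)*(-55) + 78) - 42294 = (-11/5 + 78) - 42294 = 379/5 - 42294 = -211091/5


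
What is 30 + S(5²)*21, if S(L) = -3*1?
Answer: -33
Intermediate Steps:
S(L) = -3
30 + S(5²)*21 = 30 - 3*21 = 30 - 63 = -33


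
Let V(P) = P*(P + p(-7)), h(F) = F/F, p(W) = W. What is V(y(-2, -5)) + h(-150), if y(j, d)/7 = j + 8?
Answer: 1471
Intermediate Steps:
y(j, d) = 56 + 7*j (y(j, d) = 7*(j + 8) = 7*(8 + j) = 56 + 7*j)
h(F) = 1
V(P) = P*(-7 + P) (V(P) = P*(P - 7) = P*(-7 + P))
V(y(-2, -5)) + h(-150) = (56 + 7*(-2))*(-7 + (56 + 7*(-2))) + 1 = (56 - 14)*(-7 + (56 - 14)) + 1 = 42*(-7 + 42) + 1 = 42*35 + 1 = 1470 + 1 = 1471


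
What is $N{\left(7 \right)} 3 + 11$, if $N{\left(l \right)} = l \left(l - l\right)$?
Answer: $11$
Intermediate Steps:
$N{\left(l \right)} = 0$ ($N{\left(l \right)} = l 0 = 0$)
$N{\left(7 \right)} 3 + 11 = 0 \cdot 3 + 11 = 0 + 11 = 11$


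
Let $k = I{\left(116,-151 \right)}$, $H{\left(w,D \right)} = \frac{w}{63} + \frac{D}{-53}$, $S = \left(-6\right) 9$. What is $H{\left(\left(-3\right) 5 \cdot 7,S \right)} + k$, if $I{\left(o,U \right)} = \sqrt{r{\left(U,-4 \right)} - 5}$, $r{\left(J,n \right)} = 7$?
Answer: $- \frac{103}{159} + \sqrt{2} \approx 0.76641$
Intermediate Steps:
$S = -54$
$I{\left(o,U \right)} = \sqrt{2}$ ($I{\left(o,U \right)} = \sqrt{7 - 5} = \sqrt{2}$)
$H{\left(w,D \right)} = - \frac{D}{53} + \frac{w}{63}$ ($H{\left(w,D \right)} = w \frac{1}{63} + D \left(- \frac{1}{53}\right) = \frac{w}{63} - \frac{D}{53} = - \frac{D}{53} + \frac{w}{63}$)
$k = \sqrt{2} \approx 1.4142$
$H{\left(\left(-3\right) 5 \cdot 7,S \right)} + k = \left(\left(- \frac{1}{53}\right) \left(-54\right) + \frac{\left(-3\right) 5 \cdot 7}{63}\right) + \sqrt{2} = \left(\frac{54}{53} + \frac{\left(-15\right) 7}{63}\right) + \sqrt{2} = \left(\frac{54}{53} + \frac{1}{63} \left(-105\right)\right) + \sqrt{2} = \left(\frac{54}{53} - \frac{5}{3}\right) + \sqrt{2} = - \frac{103}{159} + \sqrt{2}$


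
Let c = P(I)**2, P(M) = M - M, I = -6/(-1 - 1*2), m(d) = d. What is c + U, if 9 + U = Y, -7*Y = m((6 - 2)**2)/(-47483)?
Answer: -2991413/332381 ≈ -9.0000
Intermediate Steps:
I = 2 (I = -6/(-1 - 2) = -6/(-3) = -6*(-1/3) = 2)
Y = 16/332381 (Y = -(6 - 2)**2/(7*(-47483)) = -4**2*(-1)/(7*47483) = -16*(-1)/(7*47483) = -1/7*(-16/47483) = 16/332381 ≈ 4.8138e-5)
P(M) = 0
c = 0 (c = 0**2 = 0)
U = -2991413/332381 (U = -9 + 16/332381 = -2991413/332381 ≈ -9.0000)
c + U = 0 - 2991413/332381 = -2991413/332381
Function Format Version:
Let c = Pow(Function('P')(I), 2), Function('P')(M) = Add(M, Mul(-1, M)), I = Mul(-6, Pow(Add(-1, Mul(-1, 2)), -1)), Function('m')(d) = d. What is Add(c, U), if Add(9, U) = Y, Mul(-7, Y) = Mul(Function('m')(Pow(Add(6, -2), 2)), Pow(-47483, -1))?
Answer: Rational(-2991413, 332381) ≈ -9.0000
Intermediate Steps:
I = 2 (I = Mul(-6, Pow(Add(-1, -2), -1)) = Mul(-6, Pow(-3, -1)) = Mul(-6, Rational(-1, 3)) = 2)
Y = Rational(16, 332381) (Y = Mul(Rational(-1, 7), Mul(Pow(Add(6, -2), 2), Pow(-47483, -1))) = Mul(Rational(-1, 7), Mul(Pow(4, 2), Rational(-1, 47483))) = Mul(Rational(-1, 7), Mul(16, Rational(-1, 47483))) = Mul(Rational(-1, 7), Rational(-16, 47483)) = Rational(16, 332381) ≈ 4.8138e-5)
Function('P')(M) = 0
c = 0 (c = Pow(0, 2) = 0)
U = Rational(-2991413, 332381) (U = Add(-9, Rational(16, 332381)) = Rational(-2991413, 332381) ≈ -9.0000)
Add(c, U) = Add(0, Rational(-2991413, 332381)) = Rational(-2991413, 332381)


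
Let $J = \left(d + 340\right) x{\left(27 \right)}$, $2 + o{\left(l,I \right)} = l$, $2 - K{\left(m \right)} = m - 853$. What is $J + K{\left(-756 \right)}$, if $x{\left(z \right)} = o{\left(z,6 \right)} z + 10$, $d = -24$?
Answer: $218071$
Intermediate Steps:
$K{\left(m \right)} = 855 - m$ ($K{\left(m \right)} = 2 - \left(m - 853\right) = 2 - \left(-853 + m\right) = 855 - m$)
$o{\left(l,I \right)} = -2 + l$
$x{\left(z \right)} = 10 + z \left(-2 + z\right)$ ($x{\left(z \right)} = \left(-2 + z\right) z + 10 = z \left(-2 + z\right) + 10 = 10 + z \left(-2 + z\right)$)
$J = 216460$ ($J = \left(-24 + 340\right) \left(10 + 27 \left(-2 + 27\right)\right) = 316 \left(10 + 27 \cdot 25\right) = 316 \left(10 + 675\right) = 316 \cdot 685 = 216460$)
$J + K{\left(-756 \right)} = 216460 + \left(855 - -756\right) = 216460 + \left(855 + 756\right) = 216460 + 1611 = 218071$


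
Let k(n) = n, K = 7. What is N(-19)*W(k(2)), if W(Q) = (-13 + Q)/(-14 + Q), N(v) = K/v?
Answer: -77/228 ≈ -0.33772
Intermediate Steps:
N(v) = 7/v
W(Q) = (-13 + Q)/(-14 + Q)
N(-19)*W(k(2)) = (7/(-19))*((-13 + 2)/(-14 + 2)) = (7*(-1/19))*(-11/(-12)) = -(-7)*(-11)/228 = -7/19*11/12 = -77/228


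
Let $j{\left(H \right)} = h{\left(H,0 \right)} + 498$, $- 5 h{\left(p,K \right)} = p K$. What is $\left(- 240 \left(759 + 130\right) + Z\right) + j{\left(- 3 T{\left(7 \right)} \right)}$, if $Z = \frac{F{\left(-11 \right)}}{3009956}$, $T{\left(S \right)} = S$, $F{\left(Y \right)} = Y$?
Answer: $- \frac{640705254083}{3009956} \approx -2.1286 \cdot 10^{5}$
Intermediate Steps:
$h{\left(p,K \right)} = - \frac{K p}{5}$ ($h{\left(p,K \right)} = - \frac{p K}{5} = - \frac{K p}{5}$)
$Z = - \frac{11}{3009956} \approx -3.6545 \cdot 10^{-6}$
$j{\left(H \right)} = 498$ ($j{\left(H \right)} = \left(- \frac{1}{5}\right) 0 H + 498 = 0 + 498 = 498$)
$\left(- 240 \left(759 + 130\right) + Z\right) + j{\left(- 3 T{\left(7 \right)} \right)} = \left(- 240 \left(759 + 130\right) - \frac{11}{3009956}\right) + 498 = \left(\left(-240\right) 889 - \frac{11}{3009956}\right) + 498 = \left(-213360 - \frac{11}{3009956}\right) + 498 = - \frac{642204212171}{3009956} + 498 = - \frac{640705254083}{3009956}$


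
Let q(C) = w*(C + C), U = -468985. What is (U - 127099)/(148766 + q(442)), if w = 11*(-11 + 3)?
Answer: -298042/35487 ≈ -8.3986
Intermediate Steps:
w = -88 (w = 11*(-8) = -88)
q(C) = -176*C (q(C) = -88*(C + C) = -176*C)
(U - 127099)/(148766 + q(442)) = (-468985 - 127099)/(148766 - 176*442) = -596084/(148766 - 77792) = -596084/70974 = -596084*1/70974 = -298042/35487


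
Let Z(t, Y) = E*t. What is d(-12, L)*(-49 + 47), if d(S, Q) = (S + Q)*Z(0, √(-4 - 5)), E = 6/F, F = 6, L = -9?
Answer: 0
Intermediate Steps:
E = 1 (E = 6/6 = 6*(⅙) = 1)
Z(t, Y) = t (Z(t, Y) = 1*t = t)
d(S, Q) = 0 (d(S, Q) = (S + Q)*0 = (Q + S)*0 = 0)
d(-12, L)*(-49 + 47) = 0*(-49 + 47) = 0*(-2) = 0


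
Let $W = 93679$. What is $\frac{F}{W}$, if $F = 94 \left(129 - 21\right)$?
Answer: $\frac{10152}{93679} \approx 0.10837$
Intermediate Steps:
$F = 10152$ ($F = 94 \cdot 108 = 10152$)
$\frac{F}{W} = \frac{10152}{93679}$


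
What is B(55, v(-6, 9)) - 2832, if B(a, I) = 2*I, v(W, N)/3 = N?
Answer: -2778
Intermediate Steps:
v(W, N) = 3*N
B(55, v(-6, 9)) - 2832 = 2*(3*9) - 2832 = 2*27 - 2832 = 54 - 2832 = -2778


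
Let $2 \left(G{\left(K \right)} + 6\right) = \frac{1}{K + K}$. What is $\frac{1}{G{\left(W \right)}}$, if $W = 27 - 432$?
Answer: $- \frac{1620}{9721} \approx -0.16665$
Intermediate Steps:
$W = -405$ ($W = 27 - 432 = -405$)
$G{\left(K \right)} = -6 + \frac{1}{4 K}$ ($G{\left(K \right)} = -6 + \frac{1}{2 \left(K + K\right)} = -6 + \frac{1}{2 \cdot 2 K} = -6 + \frac{\frac{1}{2} \frac{1}{K}}{2} = -6 + \frac{1}{4 K}$)
$\frac{1}{G{\left(W \right)}} = \frac{1}{-6 + \frac{1}{4 \left(-405\right)}} = \frac{1}{-6 + \frac{1}{4} \left(- \frac{1}{405}\right)} = \frac{1}{-6 - \frac{1}{1620}} = \frac{1}{- \frac{9721}{1620}} = - \frac{1620}{9721}$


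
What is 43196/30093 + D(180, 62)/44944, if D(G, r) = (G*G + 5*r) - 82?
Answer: 730818857/338124948 ≈ 2.1614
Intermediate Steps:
D(G, r) = -82 + G² + 5*r (D(G, r) = (G² + 5*r) - 82 = -82 + G² + 5*r)
43196/30093 + D(180, 62)/44944 = 43196/30093 + (-82 + 180² + 5*62)/44944 = 43196*(1/30093) + (-82 + 32400 + 310)*(1/44944) = 43196/30093 + 32628*(1/44944) = 43196/30093 + 8157/11236 = 730818857/338124948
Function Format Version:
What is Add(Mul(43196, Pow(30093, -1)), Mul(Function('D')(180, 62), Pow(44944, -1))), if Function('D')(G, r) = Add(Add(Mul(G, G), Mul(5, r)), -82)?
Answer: Rational(730818857, 338124948) ≈ 2.1614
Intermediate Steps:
Function('D')(G, r) = Add(-82, Pow(G, 2), Mul(5, r)) (Function('D')(G, r) = Add(Add(Pow(G, 2), Mul(5, r)), -82) = Add(-82, Pow(G, 2), Mul(5, r)))
Add(Mul(43196, Pow(30093, -1)), Mul(Function('D')(180, 62), Pow(44944, -1))) = Add(Mul(43196, Pow(30093, -1)), Mul(Add(-82, Pow(180, 2), Mul(5, 62)), Pow(44944, -1))) = Add(Mul(43196, Rational(1, 30093)), Mul(Add(-82, 32400, 310), Rational(1, 44944))) = Add(Rational(43196, 30093), Mul(32628, Rational(1, 44944))) = Add(Rational(43196, 30093), Rational(8157, 11236)) = Rational(730818857, 338124948)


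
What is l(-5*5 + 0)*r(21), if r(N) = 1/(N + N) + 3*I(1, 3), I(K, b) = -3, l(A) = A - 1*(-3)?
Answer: 4147/21 ≈ 197.48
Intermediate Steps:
l(A) = 3 + A (l(A) = A + 3 = 3 + A)
r(N) = -9 + 1/(2*N) (r(N) = 1/(N + N) + 3*(-3) = 1/(2*N) - 9 = -9 + 1/(2*N))
l(-5*5 + 0)*r(21) = (3 + (-5*5 + 0))*(-9 + (½)/21) = (3 + (-25 + 0))*(-9 + (½)*(1/21)) = (3 - 25)*(-9 + 1/42) = -22*(-377/42) = 4147/21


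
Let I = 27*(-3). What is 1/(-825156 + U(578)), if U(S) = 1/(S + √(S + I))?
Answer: -275261313994/227133524333092897 + √497/227133524333092897 ≈ -1.2119e-6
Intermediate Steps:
I = -81
U(S) = 1/(S + √(-81 + S)) (U(S) = 1/(S + √(S - 81)) = 1/(S + √(-81 + S)))
1/(-825156 + U(578)) = 1/(-825156 + 1/(578 + √(-81 + 578))) = 1/(-825156 + 1/(578 + √497))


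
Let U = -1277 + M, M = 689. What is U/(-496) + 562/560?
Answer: 19001/8680 ≈ 2.1891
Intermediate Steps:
U = -588 (U = -1277 + 689 = -588)
U/(-496) + 562/560 = -588/(-496) + 562/560 = -588*(-1/496) + 562*(1/560) = 147/124 + 281/280 = 19001/8680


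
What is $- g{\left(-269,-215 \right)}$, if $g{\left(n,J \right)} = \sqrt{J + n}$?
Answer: $- 22 i \approx - 22.0 i$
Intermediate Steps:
$- g{\left(-269,-215 \right)} = - \sqrt{-215 - 269} = - \sqrt{-484} = - 22 i$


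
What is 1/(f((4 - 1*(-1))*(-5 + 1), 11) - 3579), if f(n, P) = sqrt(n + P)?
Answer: -1193/4269750 - I/4269750 ≈ -0.00027941 - 2.3421e-7*I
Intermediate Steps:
f(n, P) = sqrt(P + n)
1/(f((4 - 1*(-1))*(-5 + 1), 11) - 3579) = 1/(sqrt(11 + (4 - 1*(-1))*(-5 + 1)) - 3579) = 1/(sqrt(11 + (4 + 1)*(-4)) - 3579) = 1/(sqrt(11 + 5*(-4)) - 3579) = 1/(sqrt(11 - 20) - 3579) = 1/(sqrt(-9) - 3579) = 1/(3*I - 3579) = 1/(-3579 + 3*I) = (-3579 - 3*I)/12809250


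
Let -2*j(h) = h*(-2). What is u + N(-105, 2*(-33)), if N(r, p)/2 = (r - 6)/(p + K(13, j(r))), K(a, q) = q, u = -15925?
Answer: -907651/57 ≈ -15924.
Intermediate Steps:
j(h) = h (j(h) = -h*(-2)/2 = -(-1)*h = h)
N(r, p) = 2*(-6 + r)/(p + r) (N(r, p) = 2*((r - 6)/(p + r)) = 2*((-6 + r)/(p + r)) = 2*(-6 + r)/(p + r))
u + N(-105, 2*(-33)) = -15925 + 2*(-6 - 105)/(2*(-33) - 105) = -15925 + 2*(-111)/(-66 - 105) = -15925 + 2*(-111)/(-171) = -15925 + 2*(-1/171)*(-111) = -15925 + 74/57 = -907651/57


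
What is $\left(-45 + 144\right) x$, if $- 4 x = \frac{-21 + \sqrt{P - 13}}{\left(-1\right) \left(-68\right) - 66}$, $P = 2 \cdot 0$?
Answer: $\frac{2079}{8} - \frac{99 i \sqrt{13}}{8} \approx 259.88 - 44.619 i$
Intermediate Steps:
$P = 0$
$x = \frac{21}{8} - \frac{i \sqrt{13}}{8}$ ($x = - \frac{\left(-21 + \sqrt{0 - 13}\right) \frac{1}{\left(-1\right) \left(-68\right) - 66}}{4} = - \frac{\left(-21 + \sqrt{-13}\right) \frac{1}{68 - 66}}{4} = - \frac{\left(-21 + i \sqrt{13}\right) \frac{1}{2}}{4} = - \frac{- \frac{21}{2} + \frac{i \sqrt{13}}{2}}{4} = \frac{21}{8} - \frac{i \sqrt{13}}{8} \approx 2.625 - 0.45069 i$)
$\left(-45 + 144\right) x = \left(-45 + 144\right) \left(\frac{21}{8} - \frac{i \sqrt{13}}{8}\right) = 99 \left(\frac{21}{8} - \frac{i \sqrt{13}}{8}\right) = \frac{2079}{8} - \frac{99 i \sqrt{13}}{8}$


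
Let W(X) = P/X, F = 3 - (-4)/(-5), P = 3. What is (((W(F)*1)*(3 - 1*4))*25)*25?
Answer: -9375/11 ≈ -852.27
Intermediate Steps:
F = 11/5 (F = 3 - (-4)*(-1)/5 = 3 - 1*4/5 = 3 - 4/5 = 11/5 ≈ 2.2000)
W(X) = 3/X
(((W(F)*1)*(3 - 1*4))*25)*25 = ((((3/(11/5))*1)*(3 - 1*4))*25)*25 = ((((3*(5/11))*1)*(3 - 4))*25)*25 = ((((15/11)*1)*(-1))*25)*25 = (((15/11)*(-1))*25)*25 = -15/11*25*25 = -375/11*25 = -9375/11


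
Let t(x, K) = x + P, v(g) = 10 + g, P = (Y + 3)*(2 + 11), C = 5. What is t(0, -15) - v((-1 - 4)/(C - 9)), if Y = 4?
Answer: 319/4 ≈ 79.750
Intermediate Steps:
P = 91 (P = (4 + 3)*(2 + 11) = 7*13 = 91)
t(x, K) = 91 + x (t(x, K) = x + 91 = 91 + x)
t(0, -15) - v((-1 - 4)/(C - 9)) = (91 + 0) - (10 + (-1 - 4)/(5 - 9)) = 91 - (10 - 5/(-4)) = 91 - (10 - 5*(-¼)) = 91 - (10 + 5/4) = 91 - 1*45/4 = 91 - 45/4 = 319/4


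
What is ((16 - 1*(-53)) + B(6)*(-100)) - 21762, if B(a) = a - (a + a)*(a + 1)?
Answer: -13893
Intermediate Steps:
B(a) = a - 2*a*(1 + a)
((16 - 1*(-53)) + B(6)*(-100)) - 21762 = ((16 - 1*(-53)) - 1*6*(1 + 2*6)*(-100)) - 21762 = ((16 + 53) - 1*6*(1 + 12)*(-100)) - 21762 = (69 - 1*6*13*(-100)) - 21762 = (69 - 78*(-100)) - 21762 = (69 + 7800) - 21762 = 7869 - 21762 = -13893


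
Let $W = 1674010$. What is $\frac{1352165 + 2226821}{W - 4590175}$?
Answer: $- \frac{3578986}{2916165} \approx -1.2273$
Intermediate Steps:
$\frac{1352165 + 2226821}{W - 4590175} = \frac{1352165 + 2226821}{1674010 - 4590175} = \frac{3578986}{-2916165} = 3578986 \left(- \frac{1}{2916165}\right) = - \frac{3578986}{2916165}$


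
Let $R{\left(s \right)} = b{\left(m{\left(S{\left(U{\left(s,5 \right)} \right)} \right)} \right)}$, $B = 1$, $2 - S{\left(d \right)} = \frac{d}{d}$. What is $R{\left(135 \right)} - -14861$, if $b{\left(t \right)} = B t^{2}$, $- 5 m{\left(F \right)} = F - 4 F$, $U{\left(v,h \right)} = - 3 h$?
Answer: $\frac{371534}{25} \approx 14861.0$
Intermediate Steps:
$S{\left(d \right)} = 1$ ($S{\left(d \right)} = 2 - \frac{d}{d} = 2 - 1 = 1$)
$m{\left(F \right)} = \frac{3 F}{5}$ ($m{\left(F \right)} = - \frac{F - 4 F}{5} = - \frac{\left(-3\right) F}{5} = \frac{3 F}{5}$)
$b{\left(t \right)} = t^{2}$ ($b{\left(t \right)} = 1 t^{2} = t^{2}$)
$R{\left(s \right)} = \frac{9}{25}$ ($R{\left(s \right)} = \left(\frac{3}{5} \cdot 1\right)^{2} = \left(\frac{3}{5}\right)^{2} = \frac{9}{25}$)
$R{\left(135 \right)} - -14861 = \frac{9}{25} - -14861 = \frac{9}{25} + 14861 = \frac{371534}{25}$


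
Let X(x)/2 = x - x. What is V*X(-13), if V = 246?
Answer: 0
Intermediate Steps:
X(x) = 0 (X(x) = 2*(x - x) = 2*0 = 0)
V*X(-13) = 246*0 = 0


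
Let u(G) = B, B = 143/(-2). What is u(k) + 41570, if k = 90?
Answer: 82997/2 ≈ 41499.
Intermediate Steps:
B = -143/2 (B = 143*(-½) = -143/2 ≈ -71.500)
u(G) = -143/2
u(k) + 41570 = -143/2 + 41570 = 82997/2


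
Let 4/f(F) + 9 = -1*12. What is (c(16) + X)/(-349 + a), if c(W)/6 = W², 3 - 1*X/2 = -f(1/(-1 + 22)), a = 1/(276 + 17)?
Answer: -4742791/1073688 ≈ -4.4173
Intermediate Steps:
f(F) = -4/21 (f(F) = 4/(-9 - 1*12) = 4/(-9 - 12) = 4/(-21) = 4*(-1/21) = -4/21)
a = 1/293 ≈ 0.0034130
X = 118/21 (X = 6 - (-2)*(-4)/21 = 6 - 2*4/21 = 6 - 8/21 = 118/21 ≈ 5.6190)
c(W) = 6*W²
(c(16) + X)/(-349 + a) = (6*16² + 118/21)/(-349 + 1/293) = (6*256 + 118/21)/(-102256/293) = (1536 + 118/21)*(-293/102256) = (32374/21)*(-293/102256) = -4742791/1073688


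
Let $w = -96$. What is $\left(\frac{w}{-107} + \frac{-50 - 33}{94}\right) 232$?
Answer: $\frac{16588}{5029} \approx 3.2985$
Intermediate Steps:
$\left(\frac{w}{-107} + \frac{-50 - 33}{94}\right) 232 = \left(- \frac{96}{-107} + \frac{-50 - 33}{94}\right) 232 = \left(\left(-96\right) \left(- \frac{1}{107}\right) - \frac{83}{94}\right) 232 = \left(\frac{96}{107} - \frac{83}{94}\right) 232 = \frac{143}{10058} \cdot 232 = \frac{16588}{5029}$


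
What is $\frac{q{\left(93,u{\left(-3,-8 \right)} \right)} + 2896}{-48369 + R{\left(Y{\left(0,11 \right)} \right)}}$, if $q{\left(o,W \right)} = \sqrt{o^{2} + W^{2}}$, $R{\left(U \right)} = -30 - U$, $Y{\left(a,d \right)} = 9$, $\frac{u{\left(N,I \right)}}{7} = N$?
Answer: $- \frac{362}{6051} - \frac{\sqrt{1010}}{16136} \approx -0.061794$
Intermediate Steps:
$u{\left(N,I \right)} = 7 N$
$q{\left(o,W \right)} = \sqrt{W^{2} + o^{2}}$
$\frac{q{\left(93,u{\left(-3,-8 \right)} \right)} + 2896}{-48369 + R{\left(Y{\left(0,11 \right)} \right)}} = \frac{\sqrt{\left(7 \left(-3\right)\right)^{2} + 93^{2}} + 2896}{-48369 - 39} = \frac{\sqrt{\left(-21\right)^{2} + 8649} + 2896}{-48369 - 39} = \frac{\sqrt{441 + 8649} + 2896}{-48369 - 39} = \frac{\sqrt{9090} + 2896}{-48408} = \left(3 \sqrt{1010} + 2896\right) \left(- \frac{1}{48408}\right) = \left(2896 + 3 \sqrt{1010}\right) \left(- \frac{1}{48408}\right) = - \frac{362}{6051} - \frac{\sqrt{1010}}{16136}$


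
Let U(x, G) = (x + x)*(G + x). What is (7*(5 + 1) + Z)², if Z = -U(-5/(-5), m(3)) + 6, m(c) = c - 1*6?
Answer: 2704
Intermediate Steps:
m(c) = -6 + c (m(c) = c - 6 = -6 + c)
U(x, G) = 2*x*(G + x) (U(x, G) = (2*x)*(G + x) = 2*x*(G + x))
Z = 10 (Z = -2*(-5/(-5))*((-6 + 3) - 5/(-5)) + 6 = -2*(-5*(-⅕))*(-3 - 5*(-⅕)) + 6 = -2*(-3 + 1) + 6 = -2*(-2) + 6 = -1*(-4) + 6 = 4 + 6 = 10)
(7*(5 + 1) + Z)² = (7*(5 + 1) + 10)² = (7*6 + 10)² = (42 + 10)² = 52² = 2704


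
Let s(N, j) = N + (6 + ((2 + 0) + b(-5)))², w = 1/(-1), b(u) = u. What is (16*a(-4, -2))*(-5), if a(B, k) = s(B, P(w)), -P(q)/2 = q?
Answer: -400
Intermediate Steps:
w = -1 (w = 1*(-1) = -1)
P(q) = -2*q
s(N, j) = 9 + N (s(N, j) = N + (6 + ((2 + 0) - 5))² = N + (6 + (2 - 5))² = N + (6 - 3)² = N + 3² = N + 9 = 9 + N)
a(B, k) = 9 + B
(16*a(-4, -2))*(-5) = (16*(9 - 4))*(-5) = (16*5)*(-5) = 80*(-5) = -400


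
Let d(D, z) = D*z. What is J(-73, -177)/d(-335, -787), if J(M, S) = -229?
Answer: -229/263645 ≈ -0.00086859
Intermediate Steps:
J(-73, -177)/d(-335, -787) = -229/((-335*(-787))) = -229/263645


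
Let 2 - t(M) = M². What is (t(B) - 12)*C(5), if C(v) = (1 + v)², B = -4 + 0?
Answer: -936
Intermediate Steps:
B = -4
t(M) = 2 - M²
(t(B) - 12)*C(5) = ((2 - 1*(-4)²) - 12)*(1 + 5)² = ((2 - 1*16) - 12)*6² = ((2 - 16) - 12)*36 = (-14 - 12)*36 = -26*36 = -936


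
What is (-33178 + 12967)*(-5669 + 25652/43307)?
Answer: 451039205931/3937 ≈ 1.1456e+8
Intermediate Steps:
(-33178 + 12967)*(-5669 + 25652/43307) = -20211*(-5669 + 25652*(1/43307)) = -20211*(-5669 + 2332/3937) = -20211*(-22316521/3937) = 451039205931/3937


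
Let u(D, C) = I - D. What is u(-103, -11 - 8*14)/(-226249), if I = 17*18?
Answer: -409/226249 ≈ -0.0018077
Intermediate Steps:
I = 306
u(D, C) = 306 - D
u(-103, -11 - 8*14)/(-226249) = (306 - 1*(-103))/(-226249) = (306 + 103)*(-1/226249) = 409*(-1/226249) = -409/226249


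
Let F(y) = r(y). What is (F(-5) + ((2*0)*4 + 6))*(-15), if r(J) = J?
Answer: -15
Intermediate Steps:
F(y) = y
(F(-5) + ((2*0)*4 + 6))*(-15) = (-5 + ((2*0)*4 + 6))*(-15) = (-5 + (0*4 + 6))*(-15) = (-5 + (0 + 6))*(-15) = (-5 + 6)*(-15) = 1*(-15) = -15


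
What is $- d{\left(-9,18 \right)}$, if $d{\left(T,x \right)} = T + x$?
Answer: $-9$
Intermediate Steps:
$- d{\left(-9,18 \right)} = - (-9 + 18) = \left(-1\right) 9 = -9$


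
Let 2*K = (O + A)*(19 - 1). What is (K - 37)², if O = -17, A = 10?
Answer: 10000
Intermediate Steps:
K = -63 (K = ((-17 + 10)*(19 - 1))/2 = (-7*18)/2 = (½)*(-126) = -63)
(K - 37)² = (-63 - 37)² = (-100)² = 10000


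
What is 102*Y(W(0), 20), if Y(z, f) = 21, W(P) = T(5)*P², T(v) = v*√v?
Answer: 2142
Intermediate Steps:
T(v) = v^(3/2)
W(P) = 5*√5*P² (W(P) = 5^(3/2)*P² = (5*√5)*P² = 5*√5*P²)
102*Y(W(0), 20) = 102*21 = 2142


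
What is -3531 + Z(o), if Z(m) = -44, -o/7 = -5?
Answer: -3575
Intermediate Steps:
o = 35 (o = -7*(-5) = 35)
-3531 + Z(o) = -3531 - 44 = -3575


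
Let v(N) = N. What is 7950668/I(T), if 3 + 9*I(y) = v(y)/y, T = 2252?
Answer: -35778006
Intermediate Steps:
I(y) = -2/9 (I(y) = -1/3 + (y/y)/9 = -1/3 + (1/9)*1 = -1/3 + 1/9 = -2/9)
7950668/I(T) = 7950668/(-2/9) = 7950668*(-9/2) = -35778006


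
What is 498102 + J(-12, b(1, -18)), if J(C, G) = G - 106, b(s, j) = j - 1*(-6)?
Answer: 497984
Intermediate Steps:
b(s, j) = 6 + j (b(s, j) = j + 6 = 6 + j)
J(C, G) = -106 + G
498102 + J(-12, b(1, -18)) = 498102 + (-106 + (6 - 18)) = 498102 + (-106 - 12) = 498102 - 118 = 497984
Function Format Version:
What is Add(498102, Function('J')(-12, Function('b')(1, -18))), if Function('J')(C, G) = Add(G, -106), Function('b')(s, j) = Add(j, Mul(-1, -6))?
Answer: 497984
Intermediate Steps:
Function('b')(s, j) = Add(6, j) (Function('b')(s, j) = Add(j, 6) = Add(6, j))
Function('J')(C, G) = Add(-106, G)
Add(498102, Function('J')(-12, Function('b')(1, -18))) = Add(498102, Add(-106, Add(6, -18))) = Add(498102, Add(-106, -12)) = Add(498102, -118) = 497984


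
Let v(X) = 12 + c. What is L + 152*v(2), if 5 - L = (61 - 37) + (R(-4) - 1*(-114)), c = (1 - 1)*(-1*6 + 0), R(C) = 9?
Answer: 1682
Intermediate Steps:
c = 0 (c = 0*(-6 + 0) = 0*(-6) = 0)
v(X) = 12 (v(X) = 12 + 0 = 12)
L = -142 (L = 5 - ((61 - 37) + (9 - 1*(-114))) = 5 - (24 + (9 + 114)) = 5 - (24 + 123) = 5 - 1*147 = 5 - 147 = -142)
L + 152*v(2) = -142 + 152*12 = -142 + 1824 = 1682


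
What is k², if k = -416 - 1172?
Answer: 2521744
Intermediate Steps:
k = -1588
k² = (-1588)² = 2521744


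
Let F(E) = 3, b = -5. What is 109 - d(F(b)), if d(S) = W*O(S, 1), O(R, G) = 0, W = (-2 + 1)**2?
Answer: 109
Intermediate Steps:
W = 1 (W = (-1)**2 = 1)
d(S) = 0 (d(S) = 1*0 = 0)
109 - d(F(b)) = 109 - 1*0 = 109 + 0 = 109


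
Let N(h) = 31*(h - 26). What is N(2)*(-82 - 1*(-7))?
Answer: 55800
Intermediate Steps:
N(h) = -806 + 31*h (N(h) = 31*(-26 + h) = -806 + 31*h)
N(2)*(-82 - 1*(-7)) = (-806 + 31*2)*(-82 - 1*(-7)) = (-806 + 62)*(-82 + 7) = -744*(-75) = 55800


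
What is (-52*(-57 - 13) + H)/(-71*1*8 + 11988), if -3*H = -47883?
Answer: 19601/11420 ≈ 1.7164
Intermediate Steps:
H = 15961 (H = -⅓*(-47883) = 15961)
(-52*(-57 - 13) + H)/(-71*1*8 + 11988) = (-52*(-57 - 13) + 15961)/(-71*1*8 + 11988) = (-52*(-70) + 15961)/(-568 + 11988) = (3640 + 15961)/(-71*8 + 11988) = 19601/(-568 + 11988) = 19601/11420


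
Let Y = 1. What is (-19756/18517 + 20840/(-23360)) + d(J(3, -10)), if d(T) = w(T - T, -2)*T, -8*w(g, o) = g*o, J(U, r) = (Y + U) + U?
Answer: -21184861/10813928 ≈ -1.9590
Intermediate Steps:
J(U, r) = 1 + 2*U (J(U, r) = (1 + U) + U = 1 + 2*U)
w(g, o) = -g*o/8
d(T) = 0 (d(T) = (-1/8*(T - T)*(-2))*T = (-1/8*0*(-2))*T = 0*T = 0)
(-19756/18517 + 20840/(-23360)) + d(J(3, -10)) = (-19756/18517 + 20840/(-23360)) + 0 = (-19756*1/18517 + 20840*(-1/23360)) + 0 = (-19756/18517 - 521/584) + 0 = -21184861/10813928 + 0 = -21184861/10813928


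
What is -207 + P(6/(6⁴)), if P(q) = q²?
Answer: -9657791/46656 ≈ -207.00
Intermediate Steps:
-207 + P(6/(6⁴)) = -207 + (6/(6⁴))² = -207 + (6/1296)² = -207 + (6*(1/1296))² = -207 + (1/216)² = -207 + 1/46656 = -9657791/46656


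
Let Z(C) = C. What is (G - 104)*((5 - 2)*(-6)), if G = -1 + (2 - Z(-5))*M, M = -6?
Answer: 2646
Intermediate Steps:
G = -43 (G = -1 + (2 - 1*(-5))*(-6) = -1 + (2 + 5)*(-6) = -1 + 7*(-6) = -1 - 42 = -43)
(G - 104)*((5 - 2)*(-6)) = (-43 - 104)*((5 - 2)*(-6)) = -441*(-6) = -147*(-18) = 2646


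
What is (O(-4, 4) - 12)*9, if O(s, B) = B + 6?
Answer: -18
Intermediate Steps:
O(s, B) = 6 + B
(O(-4, 4) - 12)*9 = ((6 + 4) - 12)*9 = (10 - 12)*9 = -2*9 = -18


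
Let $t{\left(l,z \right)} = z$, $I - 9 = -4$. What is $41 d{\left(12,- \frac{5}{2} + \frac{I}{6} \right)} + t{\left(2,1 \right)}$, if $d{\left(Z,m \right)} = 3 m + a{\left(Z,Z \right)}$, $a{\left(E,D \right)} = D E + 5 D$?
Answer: $8160$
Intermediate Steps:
$I = 5$ ($I = 9 - 4 = 5$)
$a{\left(E,D \right)} = 5 D + D E$
$d{\left(Z,m \right)} = 3 m + Z \left(5 + Z\right)$
$41 d{\left(12,- \frac{5}{2} + \frac{I}{6} \right)} + t{\left(2,1 \right)} = 41 \left(3 \left(- \frac{5}{2} + \frac{5}{6}\right) + 12 \left(5 + 12\right)\right) + 1 = 41 \left(3 \left(\left(-5\right) \frac{1}{2} + 5 \cdot \frac{1}{6}\right) + 12 \cdot 17\right) + 1 = 41 \left(3 \left(- \frac{5}{2} + \frac{5}{6}\right) + 204\right) + 1 = 41 \left(3 \left(- \frac{5}{3}\right) + 204\right) + 1 = 41 \left(-5 + 204\right) + 1 = 41 \cdot 199 + 1 = 8159 + 1 = 8160$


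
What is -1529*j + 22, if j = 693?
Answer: -1059575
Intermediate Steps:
-1529*j + 22 = -1529*693 + 22 = -1059597 + 22 = -1059575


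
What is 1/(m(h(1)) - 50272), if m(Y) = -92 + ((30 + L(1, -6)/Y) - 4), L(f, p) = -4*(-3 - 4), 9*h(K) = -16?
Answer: -4/201415 ≈ -1.9859e-5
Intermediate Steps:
h(K) = -16/9 (h(K) = (⅑)*(-16) = -16/9)
L(f, p) = 28 (L(f, p) = -4*(-7) = 28)
m(Y) = -66 + 28/Y (m(Y) = -92 + ((30 + 28/Y) - 4) = -92 + (26 + 28/Y) = -66 + 28/Y)
1/(m(h(1)) - 50272) = 1/((-66 + 28/(-16/9)) - 50272) = 1/((-66 + 28*(-9/16)) - 50272) = 1/((-66 - 63/4) - 50272) = 1/(-327/4 - 50272) = 1/(-201415/4) = -4/201415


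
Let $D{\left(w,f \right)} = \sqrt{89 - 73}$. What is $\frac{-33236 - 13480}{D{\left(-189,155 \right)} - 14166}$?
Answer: $\frac{23358}{7081} \approx 3.2987$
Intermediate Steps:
$D{\left(w,f \right)} = 4$ ($D{\left(w,f \right)} = \sqrt{16} = 4$)
$\frac{-33236 - 13480}{D{\left(-189,155 \right)} - 14166} = \frac{-33236 - 13480}{4 - 14166} = - \frac{46716}{-14162} = \left(-46716\right) \left(- \frac{1}{14162}\right) = \frac{23358}{7081}$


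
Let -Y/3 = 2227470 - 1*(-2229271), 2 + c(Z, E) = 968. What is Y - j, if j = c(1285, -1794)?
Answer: -13371189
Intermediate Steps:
c(Z, E) = 966 (c(Z, E) = -2 + 968 = 966)
Y = -13370223 (Y = -3*(2227470 - 1*(-2229271)) = -3*(2227470 + 2229271) = -3*4456741 = -13370223)
j = 966
Y - j = -13370223 - 1*966 = -13370223 - 966 = -13371189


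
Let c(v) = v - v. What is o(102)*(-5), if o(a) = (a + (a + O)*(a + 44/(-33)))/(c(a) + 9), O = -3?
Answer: -16780/3 ≈ -5593.3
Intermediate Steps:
c(v) = 0
o(a) = a/9 + (-3 + a)*(-4/3 + a)/9 (o(a) = (a + (a - 3)*(a + 44/(-33)))/(0 + 9) = (a + (-3 + a)*(a + 44*(-1/33)))/9 = (a + (-3 + a)*(a - 4/3))*(⅑) = (a + (-3 + a)*(-4/3 + a))*(⅑) = a/9 + (-3 + a)*(-4/3 + a)/9)
o(102)*(-5) = (4/9 - 10/27*102 + (⅑)*102²)*(-5) = (4/9 - 340/9 + (⅑)*10404)*(-5) = (4/9 - 340/9 + 1156)*(-5) = (3356/3)*(-5) = -16780/3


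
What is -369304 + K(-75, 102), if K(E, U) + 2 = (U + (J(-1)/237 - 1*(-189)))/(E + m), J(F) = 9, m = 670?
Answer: -17359205538/47005 ≈ -3.6931e+5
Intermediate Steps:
K(E, U) = -2 + (14934/79 + U)/(670 + E) (K(E, U) = -2 + (U + (9/237 - 1*(-189)))/(E + 670) = -2 + (U + (9*(1/237) + 189))/(670 + E) = -2 + (U + (3/79 + 189))/(670 + E) = -2 + (U + 14934/79)/(670 + E) = -2 + (14934/79 + U)/(670 + E))
-369304 + K(-75, 102) = -369304 + (-90926/79 + 102 - 2*(-75))/(670 - 75) = -369304 + (-90926/79 + 102 + 150)/595 = -369304 + (1/595)*(-71018/79) = -369304 - 71018/47005 = -17359205538/47005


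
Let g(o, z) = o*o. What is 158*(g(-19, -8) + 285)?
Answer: 102068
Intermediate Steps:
g(o, z) = o²
158*(g(-19, -8) + 285) = 158*((-19)² + 285) = 158*(361 + 285) = 158*646 = 102068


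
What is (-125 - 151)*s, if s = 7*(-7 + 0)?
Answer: 13524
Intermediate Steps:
s = -49 (s = 7*(-7) = -49)
(-125 - 151)*s = (-125 - 151)*(-49) = -276*(-49) = 13524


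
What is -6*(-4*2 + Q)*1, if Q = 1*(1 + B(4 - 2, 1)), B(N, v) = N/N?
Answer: 36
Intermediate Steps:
B(N, v) = 1
Q = 2 (Q = 1*(1 + 1) = 1*2 = 2)
-6*(-4*2 + Q)*1 = -6*(-4*2 + 2)*1 = -6*(-8 + 2)*1 = -6*(-6)*1 = 36*1 = 36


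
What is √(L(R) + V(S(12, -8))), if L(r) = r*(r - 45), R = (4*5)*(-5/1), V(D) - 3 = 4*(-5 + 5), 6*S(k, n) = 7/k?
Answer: √14503 ≈ 120.43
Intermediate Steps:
S(k, n) = 7/(6*k) (S(k, n) = (7/k)/6 = 7/(6*k))
V(D) = 3 (V(D) = 3 + 4*(-5 + 5) = 3 + 4*0 = 3 + 0 = 3)
R = -100 (R = 20*(-5*1) = 20*(-5) = -100)
L(r) = r*(-45 + r)
√(L(R) + V(S(12, -8))) = √(-100*(-45 - 100) + 3) = √(-100*(-145) + 3) = √(14500 + 3) = √14503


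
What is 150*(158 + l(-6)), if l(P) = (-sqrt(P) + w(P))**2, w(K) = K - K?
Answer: 22800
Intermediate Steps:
w(K) = 0
l(P) = P (l(P) = (-sqrt(P) + 0)**2 = (-sqrt(P))**2 = P)
150*(158 + l(-6)) = 150*(158 - 6) = 150*152 = 22800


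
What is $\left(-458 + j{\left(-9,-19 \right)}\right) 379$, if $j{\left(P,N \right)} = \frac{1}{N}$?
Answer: $- \frac{3298437}{19} \approx -1.736 \cdot 10^{5}$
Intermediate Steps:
$\left(-458 + j{\left(-9,-19 \right)}\right) 379 = \left(-458 + \frac{1}{-19}\right) 379 = \left(-458 - \frac{1}{19}\right) 379 = \left(- \frac{8703}{19}\right) 379 = - \frac{3298437}{19}$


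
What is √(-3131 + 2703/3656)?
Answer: I*√10460028962/1828 ≈ 55.949*I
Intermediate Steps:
√(-3131 + 2703/3656) = √(-11444233/3656) = I*√10460028962/1828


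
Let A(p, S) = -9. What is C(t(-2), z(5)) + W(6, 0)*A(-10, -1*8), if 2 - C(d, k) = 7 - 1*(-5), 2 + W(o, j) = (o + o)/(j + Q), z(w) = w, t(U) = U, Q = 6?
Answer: -10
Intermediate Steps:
W(o, j) = -2 + 2*o/(6 + j) (W(o, j) = -2 + (o + o)/(j + 6) = -2 + (2*o)/(6 + j) = -2 + 2*o/(6 + j))
C(d, k) = -10 (C(d, k) = 2 - (7 - 1*(-5)) = 2 - (7 + 5) = 2 - 1*12 = 2 - 12 = -10)
C(t(-2), z(5)) + W(6, 0)*A(-10, -1*8) = -10 + (2*(-6 + 6 - 1*0)/(6 + 0))*(-9) = -10 + (2*(-6 + 6 + 0)/6)*(-9) = -10 + (2*(⅙)*0)*(-9) = -10 + 0*(-9) = -10 + 0 = -10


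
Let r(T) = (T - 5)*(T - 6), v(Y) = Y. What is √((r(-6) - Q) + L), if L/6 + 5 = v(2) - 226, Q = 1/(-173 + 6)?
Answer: I*√34637971/167 ≈ 35.242*I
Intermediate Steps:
Q = -1/167 (Q = 1/(-167) = -1/167 ≈ -0.0059880)
L = -1374 (L = -30 + 6*(2 - 226) = -30 + 6*(-224) = -30 - 1344 = -1374)
r(T) = (-6 + T)*(-5 + T) (r(T) = (-5 + T)*(-6 + T) = (-6 + T)*(-5 + T))
√((r(-6) - Q) + L) = √(((30 + (-6)² - 11*(-6)) - 1*(-1/167)) - 1374) = √(((30 + 36 + 66) + 1/167) - 1374) = √((132 + 1/167) - 1374) = √(22045/167 - 1374) = √(-207413/167) = I*√34637971/167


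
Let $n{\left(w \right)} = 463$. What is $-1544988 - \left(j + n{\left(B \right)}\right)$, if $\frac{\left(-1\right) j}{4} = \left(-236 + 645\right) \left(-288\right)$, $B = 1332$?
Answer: $-2016619$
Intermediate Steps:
$j = 471168$ ($j = - 4 \left(-236 + 645\right) \left(-288\right) = - 4 \cdot 409 \left(-288\right) = \left(-4\right) \left(-117792\right) = 471168$)
$-1544988 - \left(j + n{\left(B \right)}\right) = -1544988 - \left(471168 + 463\right) = -1544988 - 471631 = -2016619$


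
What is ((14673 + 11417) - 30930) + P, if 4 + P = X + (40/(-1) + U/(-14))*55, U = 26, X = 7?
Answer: -49974/7 ≈ -7139.1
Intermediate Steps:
P = -16094/7 (P = -4 + (7 + (40/(-1) + 26/(-14))*55) = -4 + (7 + (40*(-1) + 26*(-1/14))*55) = -4 + (7 + (-40 - 13/7)*55) = -4 + (7 - 293/7*55) = -4 + (7 - 16115/7) = -4 - 16066/7 = -16094/7 ≈ -2299.1)
((14673 + 11417) - 30930) + P = ((14673 + 11417) - 30930) - 16094/7 = (26090 - 30930) - 16094/7 = -4840 - 16094/7 = -49974/7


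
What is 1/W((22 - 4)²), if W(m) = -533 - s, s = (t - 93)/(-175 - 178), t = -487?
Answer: -353/188729 ≈ -0.0018704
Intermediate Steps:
s = 580/353 (s = (-487 - 93)/(-175 - 178) = -580/(-353) = -580*(-1/353) = 580/353 ≈ 1.6431)
W(m) = -188729/353 (W(m) = -533 - 1*580/353 = -533 - 580/353 = -188729/353)
1/W((22 - 4)²) = 1/(-188729/353) = -353/188729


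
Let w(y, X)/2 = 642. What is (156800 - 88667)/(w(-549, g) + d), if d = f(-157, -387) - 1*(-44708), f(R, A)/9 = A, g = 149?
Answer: 68133/42509 ≈ 1.6028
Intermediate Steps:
w(y, X) = 1284 (w(y, X) = 2*642 = 1284)
f(R, A) = 9*A
d = 41225 (d = 9*(-387) - 1*(-44708) = -3483 + 44708 = 41225)
(156800 - 88667)/(w(-549, g) + d) = (156800 - 88667)/(1284 + 41225) = 68133/42509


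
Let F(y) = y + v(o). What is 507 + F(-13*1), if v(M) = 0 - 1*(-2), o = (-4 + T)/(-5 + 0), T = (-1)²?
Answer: 496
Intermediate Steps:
T = 1
o = ⅗ (o = (-4 + 1)/(-5 + 0) = -3/(-5) = -3*(-⅕) = ⅗ ≈ 0.60000)
v(M) = 2 (v(M) = 0 + 2 = 2)
F(y) = 2 + y (F(y) = y + 2 = 2 + y)
507 + F(-13*1) = 507 + (2 - 13*1) = 507 + (2 - 13) = 507 - 11 = 496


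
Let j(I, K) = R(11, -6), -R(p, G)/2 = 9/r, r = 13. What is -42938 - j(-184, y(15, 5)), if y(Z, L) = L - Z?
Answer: -558176/13 ≈ -42937.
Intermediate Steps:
R(p, G) = -18/13
j(I, K) = -18/13
-42938 - j(-184, y(15, 5)) = -42938 - 1*(-18/13) = -42938 + 18/13 = -558176/13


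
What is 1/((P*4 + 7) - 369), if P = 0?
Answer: -1/362 ≈ -0.0027624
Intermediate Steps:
1/((P*4 + 7) - 369) = 1/((0*4 + 7) - 369) = 1/((0 + 7) - 369) = 1/(7 - 369) = 1/(-362) = -1/362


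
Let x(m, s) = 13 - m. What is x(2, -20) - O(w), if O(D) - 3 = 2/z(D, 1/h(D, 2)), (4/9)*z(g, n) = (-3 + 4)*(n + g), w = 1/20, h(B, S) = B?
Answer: 28712/3609 ≈ 7.9557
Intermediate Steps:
w = 1/20 (w = 1*(1/20) = 1/20 ≈ 0.050000)
z(g, n) = 9*g/4 + 9*n/4 (z(g, n) = 9*((-3 + 4)*(n + g))/4 = 9*(1*(g + n))/4 = 9*(g + n)/4 = 9*g/4 + 9*n/4)
O(D) = 3 + 2/(9*D/4 + 9/(4*D))
x(2, -20) - O(w) = (13 - 1*2) - (27 + 8*(1/20) + 27*(1/20)²)/(9*(1 + (1/20)²)) = (13 - 2) - (27 + ⅖ + 27*(1/400))/(9*(1 + 1/400)) = 11 - (27 + ⅖ + 27/400)/(9*401/400) = 11 - 400*10987/(9*401*400) = 11 - 1*10987/3609 = 11 - 10987/3609 = 28712/3609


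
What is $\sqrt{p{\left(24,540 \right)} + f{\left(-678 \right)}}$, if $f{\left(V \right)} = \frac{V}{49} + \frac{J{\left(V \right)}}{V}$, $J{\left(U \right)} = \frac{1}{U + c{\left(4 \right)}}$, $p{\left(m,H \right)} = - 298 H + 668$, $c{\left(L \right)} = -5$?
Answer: $\frac{25 i \sqrt{2694373590924966}}{3241518} \approx 400.33 i$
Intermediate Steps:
$p{\left(m,H \right)} = 668 - 298 H$
$J{\left(U \right)} = \frac{1}{-5 + U}$ ($J{\left(U \right)} = \frac{1}{U - 5} = \frac{1}{-5 + U}$)
$f{\left(V \right)} = \frac{V}{49} + \frac{1}{V \left(-5 + V\right)}$ ($f{\left(V \right)} = \frac{V}{49} + \frac{1}{\left(-5 + V\right) V} = V \frac{1}{49} + \frac{1}{V \left(-5 + V\right)} = \frac{V}{49} + \frac{1}{V \left(-5 + V\right)}$)
$\sqrt{p{\left(24,540 \right)} + f{\left(-678 \right)}} = \sqrt{\left(668 - 160920\right) + \frac{49 + \left(-678\right)^{2} \left(-5 - 678\right)}{49 \left(-678\right) \left(-5 - 678\right)}} = \sqrt{\left(668 - 160920\right) + \frac{1}{49} \left(- \frac{1}{678}\right) \frac{1}{-683} \left(49 + 459684 \left(-683\right)\right)} = \sqrt{-160252 + \frac{1}{49} \left(- \frac{1}{678}\right) \left(- \frac{1}{683}\right) \left(49 - 313964172\right)} = \sqrt{-160252 + \frac{1}{49} \left(- \frac{1}{678}\right) \left(- \frac{1}{683}\right) \left(-313964123\right)} = \sqrt{-160252 - \frac{313964123}{22690626}} = \sqrt{- \frac{3636532161875}{22690626}} = \frac{25 i \sqrt{2694373590924966}}{3241518}$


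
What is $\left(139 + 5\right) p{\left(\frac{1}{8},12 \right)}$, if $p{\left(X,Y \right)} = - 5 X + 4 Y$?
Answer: $6822$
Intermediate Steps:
$\left(139 + 5\right) p{\left(\frac{1}{8},12 \right)} = \left(139 + 5\right) \left(- \frac{5}{8} + 4 \cdot 12\right) = 144 \left(\left(-5\right) \frac{1}{8} + 48\right) = 144 \left(- \frac{5}{8} + 48\right) = 144 \cdot \frac{379}{8} = 6822$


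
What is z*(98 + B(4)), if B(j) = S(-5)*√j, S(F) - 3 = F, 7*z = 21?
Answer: 282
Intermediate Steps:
z = 3 (z = (⅐)*21 = 3)
S(F) = 3 + F
B(j) = -2*√j (B(j) = (3 - 5)*√j = -2*√j)
z*(98 + B(4)) = 3*(98 - 2*√4) = 3*(98 - 2*2) = 3*(98 - 4) = 3*94 = 282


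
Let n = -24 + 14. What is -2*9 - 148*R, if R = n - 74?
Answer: 12414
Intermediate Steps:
n = -10
R = -84 (R = -10 - 74 = -84)
-2*9 - 148*R = -2*9 - 148*(-84) = -18 + 12432 = 12414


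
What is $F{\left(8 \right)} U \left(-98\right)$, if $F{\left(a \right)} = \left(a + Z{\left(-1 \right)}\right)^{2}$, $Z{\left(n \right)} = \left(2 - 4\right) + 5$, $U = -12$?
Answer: $142296$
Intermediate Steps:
$Z{\left(n \right)} = 3$ ($Z{\left(n \right)} = -2 + 5 = 3$)
$F{\left(a \right)} = \left(3 + a\right)^{2}$ ($F{\left(a \right)} = \left(a + 3\right)^{2} = \left(3 + a\right)^{2}$)
$F{\left(8 \right)} U \left(-98\right) = \left(3 + 8\right)^{2} \left(-12\right) \left(-98\right) = 11^{2} \left(-12\right) \left(-98\right) = 121 \left(-12\right) \left(-98\right) = \left(-1452\right) \left(-98\right) = 142296$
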